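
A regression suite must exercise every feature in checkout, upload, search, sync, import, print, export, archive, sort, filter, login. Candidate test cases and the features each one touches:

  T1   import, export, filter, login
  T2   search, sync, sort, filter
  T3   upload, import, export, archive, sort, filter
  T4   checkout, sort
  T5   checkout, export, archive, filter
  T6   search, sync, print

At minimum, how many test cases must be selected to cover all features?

T1, T3, T4, T6 together cover {checkout, upload, search, sync, import, print, export, archive, sort, filter, login} — every feature.
No 3 of the 6 test cases cover everything (all 20 triples fall short), so 4 is minimum.

4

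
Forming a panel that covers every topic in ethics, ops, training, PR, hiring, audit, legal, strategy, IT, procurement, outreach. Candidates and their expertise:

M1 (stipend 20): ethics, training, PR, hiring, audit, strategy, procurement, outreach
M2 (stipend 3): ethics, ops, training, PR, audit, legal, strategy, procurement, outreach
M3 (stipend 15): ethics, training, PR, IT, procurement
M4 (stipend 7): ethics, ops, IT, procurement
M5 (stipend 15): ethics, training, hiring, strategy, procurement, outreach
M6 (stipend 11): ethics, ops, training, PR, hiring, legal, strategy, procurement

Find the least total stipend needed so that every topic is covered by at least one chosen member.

M2, M4, M6 cover every topic at stipend 3 + 7 + 11 = 21.
Any cover uses at least 3 members; among all covering selections none totals below 21.

21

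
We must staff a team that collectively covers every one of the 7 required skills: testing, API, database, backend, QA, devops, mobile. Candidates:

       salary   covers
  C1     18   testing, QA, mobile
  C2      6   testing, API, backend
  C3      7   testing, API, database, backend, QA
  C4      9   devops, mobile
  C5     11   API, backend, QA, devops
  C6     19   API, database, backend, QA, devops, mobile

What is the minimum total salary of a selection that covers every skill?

C3, C4 cover every skill at salary 7 + 9 = 16.
Any cover uses at least 2 candidates; among all covering selections none totals below 16.

16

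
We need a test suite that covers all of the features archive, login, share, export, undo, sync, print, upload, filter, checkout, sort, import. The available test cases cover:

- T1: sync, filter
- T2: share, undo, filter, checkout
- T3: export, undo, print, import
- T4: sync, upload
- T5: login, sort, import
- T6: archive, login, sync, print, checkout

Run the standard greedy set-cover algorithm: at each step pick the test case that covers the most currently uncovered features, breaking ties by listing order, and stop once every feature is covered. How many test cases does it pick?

5

Pick 1: T6 covers 5 new features (archive, login, sync, print, checkout).
Pick 2: T2 covers 3 new features (share, undo, filter).
Pick 3: T3 covers 2 new features (export, import).
Pick 4: T4 covers 1 new features (upload).
Pick 5: T5 covers 1 new features (sort).
Greedy uses 5 test cases.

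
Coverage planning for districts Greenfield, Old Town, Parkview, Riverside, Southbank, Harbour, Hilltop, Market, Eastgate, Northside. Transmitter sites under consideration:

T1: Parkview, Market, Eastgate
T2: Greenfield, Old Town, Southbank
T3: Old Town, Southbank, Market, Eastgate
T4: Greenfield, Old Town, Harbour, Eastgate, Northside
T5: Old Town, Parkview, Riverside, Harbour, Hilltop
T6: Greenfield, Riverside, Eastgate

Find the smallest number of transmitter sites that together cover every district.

3

T3, T4, T5 together cover {Greenfield, Old Town, Parkview, Riverside, Southbank, Harbour, Hilltop, Market, Eastgate, Northside} — every district.
No 2 of the 6 transmitter sites cover everything (all 15 pairs fall short), so 3 is minimum.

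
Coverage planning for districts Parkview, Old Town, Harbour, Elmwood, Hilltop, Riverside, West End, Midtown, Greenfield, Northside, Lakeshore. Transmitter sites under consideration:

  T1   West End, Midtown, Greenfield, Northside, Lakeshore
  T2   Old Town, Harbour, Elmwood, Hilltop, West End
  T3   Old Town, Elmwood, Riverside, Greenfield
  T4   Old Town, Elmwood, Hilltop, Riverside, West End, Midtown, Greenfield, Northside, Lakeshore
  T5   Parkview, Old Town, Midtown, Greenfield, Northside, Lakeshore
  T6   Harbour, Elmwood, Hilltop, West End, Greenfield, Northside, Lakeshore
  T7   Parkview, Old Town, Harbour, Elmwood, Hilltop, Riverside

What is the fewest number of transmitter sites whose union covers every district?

T1, T7 together cover {Parkview, Old Town, Harbour, Elmwood, Hilltop, Riverside, West End, Midtown, Greenfield, Northside, Lakeshore} — every district.
No single transmitter site contains all 11 districts, so 2 is optimal.

2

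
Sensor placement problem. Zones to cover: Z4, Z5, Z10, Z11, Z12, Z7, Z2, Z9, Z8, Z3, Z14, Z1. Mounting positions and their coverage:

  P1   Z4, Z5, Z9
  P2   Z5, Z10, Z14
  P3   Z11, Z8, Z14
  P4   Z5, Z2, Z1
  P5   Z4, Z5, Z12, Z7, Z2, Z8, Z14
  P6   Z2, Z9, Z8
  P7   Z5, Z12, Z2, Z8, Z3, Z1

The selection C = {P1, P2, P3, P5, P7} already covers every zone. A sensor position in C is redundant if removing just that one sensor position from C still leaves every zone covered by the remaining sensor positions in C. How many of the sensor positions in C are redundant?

0

Drop P1: Z9 uncovered — not redundant.
Drop P2: Z10 uncovered — not redundant.
Drop P3: Z11 uncovered — not redundant.
Drop P5: Z7 uncovered — not redundant.
Drop P7: Z3, Z1 uncovered — not redundant.
None of the sensor positions in C is redundant.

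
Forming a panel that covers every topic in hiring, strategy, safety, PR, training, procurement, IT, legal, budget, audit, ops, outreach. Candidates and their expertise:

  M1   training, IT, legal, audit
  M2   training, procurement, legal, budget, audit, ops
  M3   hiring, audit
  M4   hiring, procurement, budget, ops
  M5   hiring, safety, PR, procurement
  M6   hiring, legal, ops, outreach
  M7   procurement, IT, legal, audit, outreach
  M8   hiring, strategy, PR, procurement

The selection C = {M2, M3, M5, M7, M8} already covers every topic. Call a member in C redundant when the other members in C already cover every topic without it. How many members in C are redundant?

1

Drop M2: training, budget, ops uncovered — not redundant.
Drop M3: the rest still cover every topic — redundant.
Drop M5: safety uncovered — not redundant.
Drop M7: IT, outreach uncovered — not redundant.
Drop M8: strategy uncovered — not redundant.
1 redundant: M3.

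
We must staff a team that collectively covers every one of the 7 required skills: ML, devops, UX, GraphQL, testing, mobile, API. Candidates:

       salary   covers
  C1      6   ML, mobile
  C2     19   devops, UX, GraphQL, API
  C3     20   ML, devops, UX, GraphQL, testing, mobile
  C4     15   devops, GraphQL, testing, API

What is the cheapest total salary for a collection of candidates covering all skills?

C3, C4 cover every skill at salary 20 + 15 = 35.
Any cover uses at least 2 candidates; among all covering selections none totals below 35.
Greedy by coverage-per-salary would pick C1, C4, C2 for 40 — worse than the optimum 35.

35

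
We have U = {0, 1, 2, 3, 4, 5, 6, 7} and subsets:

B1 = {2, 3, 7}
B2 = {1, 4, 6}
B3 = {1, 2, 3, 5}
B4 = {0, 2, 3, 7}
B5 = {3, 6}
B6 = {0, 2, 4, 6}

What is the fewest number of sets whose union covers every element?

3

B1, B3, B6 together cover {0, 1, 2, 3, 4, 5, 6, 7} — every element.
No 2 of the 6 sets cover everything (all 15 pairs fall short), so 3 is minimum.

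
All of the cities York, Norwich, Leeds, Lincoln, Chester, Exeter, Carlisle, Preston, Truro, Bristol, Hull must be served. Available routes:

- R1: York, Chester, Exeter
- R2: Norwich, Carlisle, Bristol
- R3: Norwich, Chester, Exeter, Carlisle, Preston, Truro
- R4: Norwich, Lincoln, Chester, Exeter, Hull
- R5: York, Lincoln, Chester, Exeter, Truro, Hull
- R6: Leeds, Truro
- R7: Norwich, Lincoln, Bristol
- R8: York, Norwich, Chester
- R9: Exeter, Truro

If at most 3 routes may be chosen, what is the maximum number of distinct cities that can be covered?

Choosing R2, R3, R5 covers {York, Norwich, Lincoln, Chester, Exeter, Carlisle, Preston, Truro, Bristol, Hull} — 10 cities.
No choice of 3 routes does better; here Leeds is left uncovered.

10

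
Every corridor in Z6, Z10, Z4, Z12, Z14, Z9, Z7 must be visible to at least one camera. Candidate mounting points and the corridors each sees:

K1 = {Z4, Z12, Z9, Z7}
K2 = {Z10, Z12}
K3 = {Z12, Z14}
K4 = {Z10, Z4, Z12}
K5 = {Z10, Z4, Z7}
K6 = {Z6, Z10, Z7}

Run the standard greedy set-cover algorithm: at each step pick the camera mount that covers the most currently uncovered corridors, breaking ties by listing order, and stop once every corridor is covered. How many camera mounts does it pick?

Pick 1: K1 covers 4 new corridors (Z4, Z12, Z9, Z7).
Pick 2: K6 covers 2 new corridors (Z6, Z10).
Pick 3: K3 covers 1 new corridors (Z14).
Greedy uses 3 camera mounts.

3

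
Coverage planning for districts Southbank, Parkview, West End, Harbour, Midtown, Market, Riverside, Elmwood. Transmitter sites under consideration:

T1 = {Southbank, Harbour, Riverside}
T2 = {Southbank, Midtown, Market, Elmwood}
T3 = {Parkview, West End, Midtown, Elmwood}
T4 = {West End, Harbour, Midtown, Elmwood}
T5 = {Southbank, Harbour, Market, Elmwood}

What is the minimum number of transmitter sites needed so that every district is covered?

3

T1, T2, T3 together cover {Southbank, Parkview, West End, Harbour, Midtown, Market, Riverside, Elmwood} — every district.
No 2 of the 5 transmitter sites cover everything (all 10 pairs fall short), so 3 is minimum.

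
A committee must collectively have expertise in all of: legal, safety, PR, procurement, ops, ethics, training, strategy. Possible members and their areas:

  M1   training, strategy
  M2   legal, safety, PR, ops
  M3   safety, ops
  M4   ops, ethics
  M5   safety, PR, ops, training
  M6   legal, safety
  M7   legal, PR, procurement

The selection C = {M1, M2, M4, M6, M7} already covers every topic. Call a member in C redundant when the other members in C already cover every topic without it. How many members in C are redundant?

2

Drop M1: training, strategy uncovered — not redundant.
Drop M2: the rest still cover every topic — redundant.
Drop M4: ethics uncovered — not redundant.
Drop M6: the rest still cover every topic — redundant.
Drop M7: procurement uncovered — not redundant.
2 redundant: M2, M6.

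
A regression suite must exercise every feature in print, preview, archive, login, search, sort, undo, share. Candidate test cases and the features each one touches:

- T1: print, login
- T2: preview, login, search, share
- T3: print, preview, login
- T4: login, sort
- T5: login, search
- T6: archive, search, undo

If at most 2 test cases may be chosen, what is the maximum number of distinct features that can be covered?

6

Choosing T2, T6 covers {preview, archive, login, search, undo, share} — 6 features.
No choice of 2 test cases does better; here print, sort are left uncovered.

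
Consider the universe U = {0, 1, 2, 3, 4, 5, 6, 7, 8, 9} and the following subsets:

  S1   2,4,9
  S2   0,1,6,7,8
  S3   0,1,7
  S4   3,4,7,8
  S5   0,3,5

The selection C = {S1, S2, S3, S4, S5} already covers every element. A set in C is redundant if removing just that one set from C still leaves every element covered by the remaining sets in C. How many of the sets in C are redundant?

Drop S1: 2, 9 uncovered — not redundant.
Drop S2: 6 uncovered — not redundant.
Drop S3: the rest still cover every element — redundant.
Drop S4: the rest still cover every element — redundant.
Drop S5: 5 uncovered — not redundant.
2 redundant: S3, S4.

2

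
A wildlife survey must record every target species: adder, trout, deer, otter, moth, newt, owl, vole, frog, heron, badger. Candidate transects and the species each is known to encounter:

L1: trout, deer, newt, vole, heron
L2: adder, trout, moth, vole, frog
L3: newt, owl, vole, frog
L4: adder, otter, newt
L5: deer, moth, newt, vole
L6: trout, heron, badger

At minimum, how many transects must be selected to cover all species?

L3, L4, L5, L6 together cover {adder, trout, deer, otter, moth, newt, owl, vole, frog, heron, badger} — every species.
No 3 of the 6 transects cover everything (all 20 triples fall short), so 4 is minimum.
Greedy (largest uncovered first) would take L1, L2, L3, L4, L6 — 5 transects — but 4 suffice.

4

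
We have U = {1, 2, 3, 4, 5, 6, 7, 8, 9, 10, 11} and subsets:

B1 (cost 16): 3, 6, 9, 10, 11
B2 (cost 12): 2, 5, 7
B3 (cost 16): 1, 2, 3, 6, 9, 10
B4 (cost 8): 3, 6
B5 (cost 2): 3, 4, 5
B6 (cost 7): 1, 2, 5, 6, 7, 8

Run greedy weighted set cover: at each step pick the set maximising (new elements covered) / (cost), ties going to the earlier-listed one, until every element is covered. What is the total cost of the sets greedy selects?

Pick 1: B5 adds 3 new (3, 4, 5) at cost 2 (ratio 3/2).
Pick 2: B6 adds 5 new (1, 2, 6, 7, 8) at cost 7 (ratio 5/7).
Pick 3: B1 adds 3 new (9, 10, 11) at cost 16 (ratio 3/16).
Greedy total cost: 2 + 7 + 16 = 25.

25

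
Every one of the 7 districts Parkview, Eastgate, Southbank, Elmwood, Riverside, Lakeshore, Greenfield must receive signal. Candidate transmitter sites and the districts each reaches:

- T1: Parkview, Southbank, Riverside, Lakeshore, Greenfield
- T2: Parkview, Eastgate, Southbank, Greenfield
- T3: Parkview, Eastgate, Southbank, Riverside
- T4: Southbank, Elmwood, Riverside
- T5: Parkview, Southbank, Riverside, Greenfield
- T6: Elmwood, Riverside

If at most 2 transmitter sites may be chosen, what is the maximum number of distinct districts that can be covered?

Choosing T1, T2 covers {Parkview, Eastgate, Southbank, Riverside, Lakeshore, Greenfield} — 6 districts.
No choice of 2 transmitter sites does better; here Elmwood is left uncovered.

6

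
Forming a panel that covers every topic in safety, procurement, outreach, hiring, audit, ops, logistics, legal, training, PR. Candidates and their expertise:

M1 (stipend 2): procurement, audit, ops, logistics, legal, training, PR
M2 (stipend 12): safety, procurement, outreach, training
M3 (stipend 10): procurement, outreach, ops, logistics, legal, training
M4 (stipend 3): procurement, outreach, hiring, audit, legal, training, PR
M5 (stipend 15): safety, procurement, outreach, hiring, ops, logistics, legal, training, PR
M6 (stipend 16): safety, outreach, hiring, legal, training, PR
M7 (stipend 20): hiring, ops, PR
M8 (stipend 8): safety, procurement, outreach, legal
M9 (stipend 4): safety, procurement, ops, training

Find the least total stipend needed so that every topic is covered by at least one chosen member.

9

M1, M4, M9 cover every topic at stipend 2 + 3 + 4 = 9.
Any cover uses at least 2 members; among all covering selections none totals below 9.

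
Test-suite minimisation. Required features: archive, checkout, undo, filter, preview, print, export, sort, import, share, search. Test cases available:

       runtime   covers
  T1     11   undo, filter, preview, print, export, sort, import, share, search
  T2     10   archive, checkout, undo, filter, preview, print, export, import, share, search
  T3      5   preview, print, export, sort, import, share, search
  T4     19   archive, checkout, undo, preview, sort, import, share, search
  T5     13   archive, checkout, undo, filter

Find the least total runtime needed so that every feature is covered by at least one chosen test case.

T2, T3 cover every feature at runtime 10 + 5 = 15.
Any cover uses at least 2 test cases; among all covering selections none totals below 15.

15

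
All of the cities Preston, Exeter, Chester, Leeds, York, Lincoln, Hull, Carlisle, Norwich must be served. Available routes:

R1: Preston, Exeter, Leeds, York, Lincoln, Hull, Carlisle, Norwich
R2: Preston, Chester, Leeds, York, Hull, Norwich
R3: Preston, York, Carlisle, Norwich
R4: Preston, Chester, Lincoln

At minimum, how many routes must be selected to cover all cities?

2

R1, R2 together cover {Preston, Exeter, Chester, Leeds, York, Lincoln, Hull, Carlisle, Norwich} — every city.
No single route contains all 9 cities, so 2 is optimal.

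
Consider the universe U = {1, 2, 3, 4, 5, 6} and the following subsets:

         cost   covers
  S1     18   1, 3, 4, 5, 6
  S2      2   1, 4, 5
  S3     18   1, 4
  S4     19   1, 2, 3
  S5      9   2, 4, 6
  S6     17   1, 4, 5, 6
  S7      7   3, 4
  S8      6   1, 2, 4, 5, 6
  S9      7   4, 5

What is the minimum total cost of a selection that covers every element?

13

S7, S8 cover every element at cost 7 + 6 = 13.
Any cover uses at least 2 sets; among all covering selections none totals below 13.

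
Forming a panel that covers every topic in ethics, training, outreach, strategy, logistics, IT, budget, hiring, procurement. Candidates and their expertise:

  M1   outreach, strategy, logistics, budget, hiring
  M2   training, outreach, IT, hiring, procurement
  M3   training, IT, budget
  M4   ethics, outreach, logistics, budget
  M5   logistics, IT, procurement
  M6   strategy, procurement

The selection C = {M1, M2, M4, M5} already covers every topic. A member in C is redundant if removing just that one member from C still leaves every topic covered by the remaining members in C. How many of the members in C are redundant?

Drop M1: strategy uncovered — not redundant.
Drop M2: training uncovered — not redundant.
Drop M4: ethics uncovered — not redundant.
Drop M5: the rest still cover every topic — redundant.
1 redundant: M5.

1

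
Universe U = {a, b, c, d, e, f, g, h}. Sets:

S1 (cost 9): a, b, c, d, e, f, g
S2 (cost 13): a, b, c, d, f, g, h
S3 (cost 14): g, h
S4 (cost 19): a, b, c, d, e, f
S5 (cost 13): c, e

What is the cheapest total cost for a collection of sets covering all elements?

22

S1, S2 cover every element at cost 9 + 13 = 22.
Any cover uses at least 2 sets; among all covering selections none totals below 22.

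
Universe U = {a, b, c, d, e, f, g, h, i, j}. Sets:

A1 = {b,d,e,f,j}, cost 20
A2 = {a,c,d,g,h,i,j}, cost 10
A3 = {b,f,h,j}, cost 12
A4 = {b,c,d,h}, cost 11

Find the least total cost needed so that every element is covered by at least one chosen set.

30

A1, A2 cover every element at cost 20 + 10 = 30.
Any cover uses at least 2 sets; among all covering selections none totals below 30.
Greedy by coverage-per-cost would pick A2, A3, A1 for 42 — worse than the optimum 30.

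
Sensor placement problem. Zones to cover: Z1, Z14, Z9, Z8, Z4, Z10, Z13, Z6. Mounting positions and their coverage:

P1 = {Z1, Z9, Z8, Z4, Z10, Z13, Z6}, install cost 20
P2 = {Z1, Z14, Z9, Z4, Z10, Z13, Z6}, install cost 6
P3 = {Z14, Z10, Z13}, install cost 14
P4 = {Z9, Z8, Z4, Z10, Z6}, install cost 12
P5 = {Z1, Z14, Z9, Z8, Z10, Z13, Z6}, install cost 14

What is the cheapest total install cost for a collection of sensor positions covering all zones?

P2, P4 cover every zone at install cost 6 + 12 = 18.
Any cover uses at least 2 sensor positions; among all covering selections none totals below 18.

18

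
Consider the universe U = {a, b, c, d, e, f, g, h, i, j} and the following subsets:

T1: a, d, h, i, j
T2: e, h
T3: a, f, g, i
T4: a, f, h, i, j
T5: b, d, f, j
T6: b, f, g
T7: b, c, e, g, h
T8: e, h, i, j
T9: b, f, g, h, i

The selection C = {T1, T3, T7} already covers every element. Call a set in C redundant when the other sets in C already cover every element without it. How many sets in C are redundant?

0

Drop T1: d, j uncovered — not redundant.
Drop T3: f uncovered — not redundant.
Drop T7: b, c, e uncovered — not redundant.
None of the sets in C is redundant.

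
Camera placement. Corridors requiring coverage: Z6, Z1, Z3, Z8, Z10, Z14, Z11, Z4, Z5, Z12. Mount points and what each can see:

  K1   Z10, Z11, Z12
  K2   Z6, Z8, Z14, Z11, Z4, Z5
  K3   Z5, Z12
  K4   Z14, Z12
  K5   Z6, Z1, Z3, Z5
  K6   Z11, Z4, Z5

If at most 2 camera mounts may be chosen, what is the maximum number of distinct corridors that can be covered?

8

Choosing K1, K2 covers {Z6, Z8, Z10, Z14, Z11, Z4, Z5, Z12} — 8 corridors.
No choice of 2 camera mounts does better; here Z1, Z3 are left uncovered.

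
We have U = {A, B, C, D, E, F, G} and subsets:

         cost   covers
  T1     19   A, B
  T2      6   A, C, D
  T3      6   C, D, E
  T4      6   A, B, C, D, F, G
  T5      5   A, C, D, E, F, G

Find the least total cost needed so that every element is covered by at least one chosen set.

T4, T5 cover every element at cost 6 + 5 = 11.
Any cover uses at least 2 sets; among all covering selections none totals below 11.

11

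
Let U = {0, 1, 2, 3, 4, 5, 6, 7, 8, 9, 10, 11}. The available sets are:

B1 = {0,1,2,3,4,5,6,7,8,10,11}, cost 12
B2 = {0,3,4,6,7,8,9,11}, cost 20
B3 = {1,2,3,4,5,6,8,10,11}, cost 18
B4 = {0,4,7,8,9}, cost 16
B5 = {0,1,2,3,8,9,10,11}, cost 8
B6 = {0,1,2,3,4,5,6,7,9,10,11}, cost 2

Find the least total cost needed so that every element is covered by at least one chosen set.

B5, B6 cover every element at cost 8 + 2 = 10.
Any cover uses at least 2 sets; among all covering selections none totals below 10.

10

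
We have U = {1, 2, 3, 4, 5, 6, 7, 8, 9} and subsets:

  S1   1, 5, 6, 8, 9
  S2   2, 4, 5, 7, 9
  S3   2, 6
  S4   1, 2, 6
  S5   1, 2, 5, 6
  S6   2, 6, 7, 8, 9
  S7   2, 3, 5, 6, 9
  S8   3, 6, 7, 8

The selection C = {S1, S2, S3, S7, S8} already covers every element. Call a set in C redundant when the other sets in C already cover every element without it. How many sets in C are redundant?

3

Drop S1: 1 uncovered — not redundant.
Drop S2: 4 uncovered — not redundant.
Drop S3: the rest still cover every element — redundant.
Drop S7: the rest still cover every element — redundant.
Drop S8: the rest still cover every element — redundant.
3 redundant: S3, S7, S8.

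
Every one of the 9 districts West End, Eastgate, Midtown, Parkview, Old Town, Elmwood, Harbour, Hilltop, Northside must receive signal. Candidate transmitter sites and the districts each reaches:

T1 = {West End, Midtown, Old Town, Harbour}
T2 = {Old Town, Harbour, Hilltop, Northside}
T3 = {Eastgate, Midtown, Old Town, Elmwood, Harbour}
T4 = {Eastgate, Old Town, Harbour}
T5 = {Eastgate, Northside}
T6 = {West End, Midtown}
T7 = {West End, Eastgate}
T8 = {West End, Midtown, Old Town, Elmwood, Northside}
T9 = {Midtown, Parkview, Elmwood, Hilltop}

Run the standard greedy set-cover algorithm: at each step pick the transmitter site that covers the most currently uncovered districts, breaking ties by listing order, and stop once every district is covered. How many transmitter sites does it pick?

Pick 1: T3 covers 5 new districts (Eastgate, Midtown, Old Town, Elmwood, Harbour).
Pick 2: T2 covers 2 new districts (Hilltop, Northside).
Pick 3: T1 covers 1 new districts (West End).
Pick 4: T9 covers 1 new districts (Parkview).
Greedy uses 4 transmitter sites. (The true minimum is 3.)

4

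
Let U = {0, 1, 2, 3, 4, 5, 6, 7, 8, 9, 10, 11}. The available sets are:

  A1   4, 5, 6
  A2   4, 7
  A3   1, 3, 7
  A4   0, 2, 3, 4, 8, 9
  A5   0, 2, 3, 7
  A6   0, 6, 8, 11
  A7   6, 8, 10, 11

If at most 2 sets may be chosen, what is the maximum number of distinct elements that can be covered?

9

Choosing A4, A7 covers {0, 2, 3, 4, 6, 8, 9, 10, 11} — 9 elements.
No choice of 2 sets does better; here 1, 5, 7 are left uncovered.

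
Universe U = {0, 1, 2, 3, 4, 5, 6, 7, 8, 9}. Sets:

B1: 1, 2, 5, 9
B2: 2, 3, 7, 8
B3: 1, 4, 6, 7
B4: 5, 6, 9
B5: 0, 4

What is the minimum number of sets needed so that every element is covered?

4

B1, B2, B3, B5 together cover {0, 1, 2, 3, 4, 5, 6, 7, 8, 9} — every element.
No 3 of the 5 sets cover everything (all 10 triples fall short), so 4 is minimum.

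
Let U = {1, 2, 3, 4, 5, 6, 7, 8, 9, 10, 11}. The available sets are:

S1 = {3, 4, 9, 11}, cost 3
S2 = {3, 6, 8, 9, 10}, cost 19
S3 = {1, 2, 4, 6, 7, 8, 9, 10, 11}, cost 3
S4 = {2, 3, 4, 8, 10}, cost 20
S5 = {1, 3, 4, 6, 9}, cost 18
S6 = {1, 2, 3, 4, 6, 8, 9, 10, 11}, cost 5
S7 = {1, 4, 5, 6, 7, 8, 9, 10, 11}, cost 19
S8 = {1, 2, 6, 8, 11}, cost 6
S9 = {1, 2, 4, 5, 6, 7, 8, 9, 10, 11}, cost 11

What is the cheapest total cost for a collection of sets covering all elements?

S1, S9 cover every element at cost 3 + 11 = 14.
Any cover uses at least 2 sets; among all covering selections none totals below 14.
Greedy by coverage-per-cost would pick S3, S1, S9 for 17 — worse than the optimum 14.

14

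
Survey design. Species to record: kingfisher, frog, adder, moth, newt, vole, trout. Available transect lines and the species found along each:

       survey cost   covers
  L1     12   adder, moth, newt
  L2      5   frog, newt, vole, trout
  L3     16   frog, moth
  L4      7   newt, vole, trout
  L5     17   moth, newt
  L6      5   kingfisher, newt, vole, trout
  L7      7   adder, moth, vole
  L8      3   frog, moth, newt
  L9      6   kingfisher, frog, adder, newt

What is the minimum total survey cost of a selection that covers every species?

14

L2, L8, L9 cover every species at survey cost 5 + 3 + 6 = 14.
Any cover uses at least 3 transects; among all covering selections none totals below 14.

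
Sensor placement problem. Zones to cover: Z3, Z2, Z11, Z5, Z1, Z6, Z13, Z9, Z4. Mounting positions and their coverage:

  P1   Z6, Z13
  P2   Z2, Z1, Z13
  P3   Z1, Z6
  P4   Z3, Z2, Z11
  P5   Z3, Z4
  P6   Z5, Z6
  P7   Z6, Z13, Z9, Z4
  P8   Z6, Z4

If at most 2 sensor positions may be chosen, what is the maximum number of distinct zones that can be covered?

Choosing P4, P7 covers {Z3, Z2, Z11, Z6, Z13, Z9, Z4} — 7 zones.
No choice of 2 sensor positions does better; here Z5, Z1 are left uncovered.

7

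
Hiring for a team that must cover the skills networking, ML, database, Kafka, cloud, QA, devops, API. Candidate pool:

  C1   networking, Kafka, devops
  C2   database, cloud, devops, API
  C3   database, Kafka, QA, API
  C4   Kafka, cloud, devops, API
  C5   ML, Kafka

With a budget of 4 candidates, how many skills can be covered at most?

Choosing C1, C2, C3, C5 covers {networking, ML, database, Kafka, cloud, QA, devops, API} — 8 skills.
That is all 8 skills.

8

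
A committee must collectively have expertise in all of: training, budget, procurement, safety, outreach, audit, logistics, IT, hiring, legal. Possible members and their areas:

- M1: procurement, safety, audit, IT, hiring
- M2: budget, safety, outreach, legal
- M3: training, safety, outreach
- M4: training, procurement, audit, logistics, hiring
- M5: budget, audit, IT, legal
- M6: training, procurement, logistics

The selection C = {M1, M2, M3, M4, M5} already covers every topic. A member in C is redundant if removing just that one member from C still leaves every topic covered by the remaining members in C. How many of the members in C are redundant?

Drop M1: the rest still cover every topic — redundant.
Drop M2: the rest still cover every topic — redundant.
Drop M3: the rest still cover every topic — redundant.
Drop M4: logistics uncovered — not redundant.
Drop M5: the rest still cover every topic — redundant.
4 redundant: M1, M2, M3, M5.

4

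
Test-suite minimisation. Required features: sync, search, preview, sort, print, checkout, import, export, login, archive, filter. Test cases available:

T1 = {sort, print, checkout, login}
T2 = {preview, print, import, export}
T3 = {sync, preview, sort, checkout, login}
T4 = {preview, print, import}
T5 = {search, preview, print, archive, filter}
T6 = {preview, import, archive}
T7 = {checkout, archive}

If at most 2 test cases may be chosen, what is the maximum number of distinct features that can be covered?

Choosing T3, T5 covers {sync, search, preview, sort, print, checkout, login, archive, filter} — 9 features.
No choice of 2 test cases does better; here import, export are left uncovered.

9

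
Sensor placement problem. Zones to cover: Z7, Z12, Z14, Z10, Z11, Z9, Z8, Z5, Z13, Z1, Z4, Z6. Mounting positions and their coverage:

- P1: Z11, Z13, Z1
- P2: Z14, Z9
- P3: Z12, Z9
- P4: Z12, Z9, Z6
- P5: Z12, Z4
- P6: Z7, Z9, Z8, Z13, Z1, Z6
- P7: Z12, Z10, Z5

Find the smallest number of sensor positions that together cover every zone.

5

P1, P2, P5, P6, P7 together cover {Z7, Z12, Z14, Z10, Z11, Z9, Z8, Z5, Z13, Z1, Z4, Z6} — every zone.
No 4 of the 7 sensor positions cover everything (all 35 size-4 selections fall short), so 5 is minimum.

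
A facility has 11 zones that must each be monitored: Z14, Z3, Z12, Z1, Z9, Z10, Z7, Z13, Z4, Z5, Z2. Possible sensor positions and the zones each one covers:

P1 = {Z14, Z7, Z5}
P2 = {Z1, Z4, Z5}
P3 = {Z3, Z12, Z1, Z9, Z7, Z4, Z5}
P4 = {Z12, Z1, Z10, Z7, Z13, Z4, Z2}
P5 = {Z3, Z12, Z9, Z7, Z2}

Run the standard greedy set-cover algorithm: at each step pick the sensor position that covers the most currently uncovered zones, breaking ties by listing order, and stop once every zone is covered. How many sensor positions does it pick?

3

Pick 1: P3 covers 7 new zones (Z3, Z12, Z1, Z9, Z7, Z4, Z5).
Pick 2: P4 covers 3 new zones (Z10, Z13, Z2).
Pick 3: P1 covers 1 new zones (Z14).
Greedy uses 3 sensor positions.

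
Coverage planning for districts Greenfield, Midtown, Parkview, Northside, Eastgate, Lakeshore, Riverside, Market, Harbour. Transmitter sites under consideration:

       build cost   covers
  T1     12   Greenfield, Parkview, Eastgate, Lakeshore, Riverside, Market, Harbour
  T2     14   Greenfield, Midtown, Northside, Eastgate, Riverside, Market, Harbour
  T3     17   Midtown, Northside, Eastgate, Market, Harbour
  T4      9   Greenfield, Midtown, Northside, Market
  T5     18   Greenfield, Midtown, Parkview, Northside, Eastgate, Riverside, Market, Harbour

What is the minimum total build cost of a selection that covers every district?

T1, T4 cover every district at build cost 12 + 9 = 21.
Any cover uses at least 2 transmitter sites; among all covering selections none totals below 21.

21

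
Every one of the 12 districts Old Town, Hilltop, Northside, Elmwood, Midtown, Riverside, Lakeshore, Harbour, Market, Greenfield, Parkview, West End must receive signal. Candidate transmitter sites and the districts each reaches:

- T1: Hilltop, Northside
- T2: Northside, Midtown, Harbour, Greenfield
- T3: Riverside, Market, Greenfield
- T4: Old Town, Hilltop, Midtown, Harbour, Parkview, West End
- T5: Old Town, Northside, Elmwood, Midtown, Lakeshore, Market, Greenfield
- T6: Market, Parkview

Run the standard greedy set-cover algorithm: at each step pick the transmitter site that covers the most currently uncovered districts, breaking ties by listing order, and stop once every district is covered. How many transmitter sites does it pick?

3

Pick 1: T5 covers 7 new districts (Old Town, Northside, Elmwood, Midtown, Lakeshore, Market, Greenfield).
Pick 2: T4 covers 4 new districts (Hilltop, Harbour, Parkview, West End).
Pick 3: T3 covers 1 new districts (Riverside).
Greedy uses 3 transmitter sites.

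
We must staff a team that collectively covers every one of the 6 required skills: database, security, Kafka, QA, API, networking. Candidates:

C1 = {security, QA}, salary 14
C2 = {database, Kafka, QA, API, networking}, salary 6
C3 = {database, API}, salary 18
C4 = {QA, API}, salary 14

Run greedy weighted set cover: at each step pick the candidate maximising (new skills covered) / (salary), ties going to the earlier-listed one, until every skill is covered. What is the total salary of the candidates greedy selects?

Pick 1: C2 adds 5 new (database, Kafka, QA, API, networking) at salary 6 (ratio 5/6).
Pick 2: C1 adds 1 new (security) at salary 14 (ratio 1/14).
Greedy total salary: 6 + 14 = 20.

20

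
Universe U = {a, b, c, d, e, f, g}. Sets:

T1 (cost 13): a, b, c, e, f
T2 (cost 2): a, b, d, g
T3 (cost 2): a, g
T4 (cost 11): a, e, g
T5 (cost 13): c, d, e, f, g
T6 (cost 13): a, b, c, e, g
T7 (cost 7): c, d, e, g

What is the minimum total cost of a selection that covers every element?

T1, T2 cover every element at cost 13 + 2 = 15.
Any cover uses at least 2 sets; among all covering selections none totals below 15.
Greedy by coverage-per-cost would pick T2, T7, T1 for 22 — worse than the optimum 15.

15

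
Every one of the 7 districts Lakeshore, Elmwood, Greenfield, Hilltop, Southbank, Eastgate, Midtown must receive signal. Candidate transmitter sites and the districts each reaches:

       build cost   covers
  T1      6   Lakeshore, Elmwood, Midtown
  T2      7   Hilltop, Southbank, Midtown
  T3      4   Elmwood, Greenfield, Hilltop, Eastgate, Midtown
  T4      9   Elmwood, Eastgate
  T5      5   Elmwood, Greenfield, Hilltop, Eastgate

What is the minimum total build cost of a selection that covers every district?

T1, T2, T3 cover every district at build cost 6 + 7 + 4 = 17.
Any cover uses at least 3 transmitter sites; among all covering selections none totals below 17.

17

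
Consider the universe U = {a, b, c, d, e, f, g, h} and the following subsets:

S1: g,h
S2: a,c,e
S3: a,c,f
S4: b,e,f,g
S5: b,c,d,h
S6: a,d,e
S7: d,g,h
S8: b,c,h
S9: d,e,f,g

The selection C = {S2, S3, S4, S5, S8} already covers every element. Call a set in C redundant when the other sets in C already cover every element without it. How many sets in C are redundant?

Drop S2: the rest still cover every element — redundant.
Drop S3: the rest still cover every element — redundant.
Drop S4: g uncovered — not redundant.
Drop S5: d uncovered — not redundant.
Drop S8: the rest still cover every element — redundant.
3 redundant: S2, S3, S8.

3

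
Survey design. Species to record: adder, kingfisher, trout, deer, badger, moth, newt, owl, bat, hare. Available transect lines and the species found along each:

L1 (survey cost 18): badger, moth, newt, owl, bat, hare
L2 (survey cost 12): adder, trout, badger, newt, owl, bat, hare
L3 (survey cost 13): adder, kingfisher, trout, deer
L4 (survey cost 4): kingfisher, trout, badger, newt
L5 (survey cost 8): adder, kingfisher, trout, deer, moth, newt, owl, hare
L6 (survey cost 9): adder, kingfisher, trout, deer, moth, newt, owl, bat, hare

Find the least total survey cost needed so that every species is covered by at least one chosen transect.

13

L4, L6 cover every species at survey cost 4 + 9 = 13.
Any cover uses at least 2 transects; among all covering selections none totals below 13.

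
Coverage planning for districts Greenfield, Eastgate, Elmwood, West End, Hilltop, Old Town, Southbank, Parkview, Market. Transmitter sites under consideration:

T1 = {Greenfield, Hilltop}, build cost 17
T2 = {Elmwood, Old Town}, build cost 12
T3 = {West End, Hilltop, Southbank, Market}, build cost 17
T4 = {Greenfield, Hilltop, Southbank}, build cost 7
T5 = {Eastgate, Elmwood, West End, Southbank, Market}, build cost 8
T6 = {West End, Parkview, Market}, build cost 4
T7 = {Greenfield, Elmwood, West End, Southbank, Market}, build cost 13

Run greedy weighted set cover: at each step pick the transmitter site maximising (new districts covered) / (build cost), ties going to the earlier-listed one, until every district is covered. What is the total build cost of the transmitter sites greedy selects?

31

Pick 1: T6 adds 3 new (West End, Parkview, Market) at build cost 4 (ratio 3/4).
Pick 2: T4 adds 3 new (Greenfield, Hilltop, Southbank) at build cost 7 (ratio 3/7).
Pick 3: T5 adds 2 new (Eastgate, Elmwood) at build cost 8 (ratio 2/8).
Pick 4: T2 adds 1 new (Old Town) at build cost 12 (ratio 1/12).
Greedy total build cost: 4 + 7 + 8 + 12 = 31.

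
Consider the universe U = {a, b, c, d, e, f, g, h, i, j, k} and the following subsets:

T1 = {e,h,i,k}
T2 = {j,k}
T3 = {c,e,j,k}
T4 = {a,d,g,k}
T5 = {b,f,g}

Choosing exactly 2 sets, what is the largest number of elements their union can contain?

Choosing T1, T4 covers {a, d, e, g, h, i, k} — 7 elements.
No choice of 2 sets does better; here b, c, f, j are left uncovered.

7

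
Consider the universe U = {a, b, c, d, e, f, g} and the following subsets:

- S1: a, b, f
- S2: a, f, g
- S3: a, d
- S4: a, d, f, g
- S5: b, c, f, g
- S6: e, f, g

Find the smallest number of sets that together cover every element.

S3, S5, S6 together cover {a, b, c, d, e, f, g} — every element.
No 2 of the 6 sets cover everything (all 15 pairs fall short), so 3 is minimum.

3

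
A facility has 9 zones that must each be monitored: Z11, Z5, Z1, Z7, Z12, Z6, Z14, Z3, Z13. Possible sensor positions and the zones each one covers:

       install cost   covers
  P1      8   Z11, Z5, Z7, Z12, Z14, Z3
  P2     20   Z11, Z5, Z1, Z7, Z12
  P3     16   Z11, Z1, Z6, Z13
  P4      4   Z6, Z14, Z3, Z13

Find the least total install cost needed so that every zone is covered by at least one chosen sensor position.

24

P1, P3 cover every zone at install cost 8 + 16 = 24.
Any cover uses at least 2 sensor positions; among all covering selections none totals below 24.
Greedy by coverage-per-install cost would pick P4, P1, P3 for 28 — worse than the optimum 24.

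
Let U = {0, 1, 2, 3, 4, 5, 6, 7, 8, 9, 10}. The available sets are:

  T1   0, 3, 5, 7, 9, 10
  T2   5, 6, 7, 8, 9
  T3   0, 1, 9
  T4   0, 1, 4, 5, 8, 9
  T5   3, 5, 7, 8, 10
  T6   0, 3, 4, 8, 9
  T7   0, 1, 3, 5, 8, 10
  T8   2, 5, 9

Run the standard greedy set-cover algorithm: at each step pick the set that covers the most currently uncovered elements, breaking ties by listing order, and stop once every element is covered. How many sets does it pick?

Pick 1: T1 covers 6 new elements (0, 3, 5, 7, 9, 10).
Pick 2: T4 covers 3 new elements (1, 4, 8).
Pick 3: T2 covers 1 new elements (6).
Pick 4: T8 covers 1 new elements (2).
Greedy uses 4 sets.

4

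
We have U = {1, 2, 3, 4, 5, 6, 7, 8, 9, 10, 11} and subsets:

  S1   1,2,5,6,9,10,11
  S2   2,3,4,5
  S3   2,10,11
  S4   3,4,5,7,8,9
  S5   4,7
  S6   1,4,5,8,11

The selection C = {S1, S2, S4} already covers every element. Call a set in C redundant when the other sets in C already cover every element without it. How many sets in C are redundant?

Drop S1: 1, 6, 10, 11 uncovered — not redundant.
Drop S2: the rest still cover every element — redundant.
Drop S4: 7, 8 uncovered — not redundant.
1 redundant: S2.

1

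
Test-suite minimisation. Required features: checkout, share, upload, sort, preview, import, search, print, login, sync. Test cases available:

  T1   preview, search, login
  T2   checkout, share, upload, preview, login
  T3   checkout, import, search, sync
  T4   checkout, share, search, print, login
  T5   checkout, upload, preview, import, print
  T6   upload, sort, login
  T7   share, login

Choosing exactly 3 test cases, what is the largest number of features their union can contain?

Choosing T2, T3, T4 covers {checkout, share, upload, preview, import, search, print, login, sync} — 9 features.
No choice of 3 test cases does better; here sort is left uncovered.

9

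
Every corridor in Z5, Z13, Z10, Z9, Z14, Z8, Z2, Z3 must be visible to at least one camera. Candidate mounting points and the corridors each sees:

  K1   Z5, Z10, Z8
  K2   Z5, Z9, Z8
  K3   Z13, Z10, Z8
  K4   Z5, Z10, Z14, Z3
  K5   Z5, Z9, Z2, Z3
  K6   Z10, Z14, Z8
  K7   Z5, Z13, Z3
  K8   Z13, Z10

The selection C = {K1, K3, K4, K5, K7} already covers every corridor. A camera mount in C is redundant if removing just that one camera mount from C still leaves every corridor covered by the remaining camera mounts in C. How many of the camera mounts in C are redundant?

Drop K1: the rest still cover every corridor — redundant.
Drop K3: the rest still cover every corridor — redundant.
Drop K4: Z14 uncovered — not redundant.
Drop K5: Z9, Z2 uncovered — not redundant.
Drop K7: the rest still cover every corridor — redundant.
3 redundant: K1, K3, K7.

3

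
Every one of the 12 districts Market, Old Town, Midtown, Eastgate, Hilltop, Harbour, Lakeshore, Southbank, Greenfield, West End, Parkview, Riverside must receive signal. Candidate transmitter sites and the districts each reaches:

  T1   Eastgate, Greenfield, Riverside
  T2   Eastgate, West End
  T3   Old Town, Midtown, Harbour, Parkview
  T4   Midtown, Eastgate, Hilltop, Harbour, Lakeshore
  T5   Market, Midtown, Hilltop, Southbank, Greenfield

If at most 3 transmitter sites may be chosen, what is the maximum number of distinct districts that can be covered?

Choosing T1, T3, T5 covers {Market, Old Town, Midtown, Eastgate, Hilltop, Harbour, Southbank, Greenfield, Parkview, Riverside} — 10 districts.
No choice of 3 transmitter sites does better; here Lakeshore, West End are left uncovered.

10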